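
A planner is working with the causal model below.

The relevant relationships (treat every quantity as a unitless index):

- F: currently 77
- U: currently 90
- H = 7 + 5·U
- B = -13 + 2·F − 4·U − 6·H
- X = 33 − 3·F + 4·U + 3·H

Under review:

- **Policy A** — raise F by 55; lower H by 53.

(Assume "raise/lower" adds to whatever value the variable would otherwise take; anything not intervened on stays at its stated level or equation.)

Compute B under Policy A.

-2533

Policy A (F + 55, H − 53):
  F = 77 + 55 = 132
  U = 90
  H = 7 + 5·90 (−53 from intervention) = 404
  B = -13 + 2·132 − 4·90 − 6·404 = -2533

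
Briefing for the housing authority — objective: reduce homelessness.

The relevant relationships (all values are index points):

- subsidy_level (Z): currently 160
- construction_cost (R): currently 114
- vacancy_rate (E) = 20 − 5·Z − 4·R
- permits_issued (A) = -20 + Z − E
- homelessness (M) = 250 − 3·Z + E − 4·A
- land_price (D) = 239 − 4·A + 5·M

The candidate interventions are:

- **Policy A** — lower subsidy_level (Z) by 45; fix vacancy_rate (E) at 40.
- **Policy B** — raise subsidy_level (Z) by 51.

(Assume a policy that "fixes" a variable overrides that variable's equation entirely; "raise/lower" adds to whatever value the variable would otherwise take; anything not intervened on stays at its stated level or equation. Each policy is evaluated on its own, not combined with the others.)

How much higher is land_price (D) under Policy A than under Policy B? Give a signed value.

48143

Policy A (Z − 45, E := 40):
  Z = 160 − 45 = 115
  R = 114
  E = 40
  A = -20 + 115 − 40 = 55
  M = 250 − 3·115 + 40 − 4·55 = -275
  D = 239 − 4·55 + 5·(-275) = -1356
Policy B (Z + 51):
  Z = 160 + 51 = 211
  R = 114
  E = 20 − 5·211 − 4·114 = -1491
  A = -20 + 211 − (-1491) = 1682
  M = 250 − 3·211 + (-1491) − 4·1682 = -8602
  D = 239 − 4·1682 + 5·(-8602) = -49499
D: -1356 − (-49499) = 48143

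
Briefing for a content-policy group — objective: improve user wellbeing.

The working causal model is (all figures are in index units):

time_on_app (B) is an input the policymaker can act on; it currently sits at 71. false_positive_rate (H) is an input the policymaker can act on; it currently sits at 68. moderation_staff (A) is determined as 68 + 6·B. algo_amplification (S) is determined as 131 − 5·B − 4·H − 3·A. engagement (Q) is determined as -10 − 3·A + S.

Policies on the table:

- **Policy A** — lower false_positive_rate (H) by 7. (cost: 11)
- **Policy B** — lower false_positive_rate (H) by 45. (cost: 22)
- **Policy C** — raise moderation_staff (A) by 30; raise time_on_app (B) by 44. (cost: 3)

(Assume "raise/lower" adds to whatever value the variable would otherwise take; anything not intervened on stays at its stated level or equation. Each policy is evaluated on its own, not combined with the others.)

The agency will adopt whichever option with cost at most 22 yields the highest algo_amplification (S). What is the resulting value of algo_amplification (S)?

-1798

Policy A (H − 7):
  B = 71
  H = 68 − 7 = 61
  A = 68 + 6·71 = 494
  S = 131 − 5·71 − 4·61 − 3·494 = -1950
Policy B (H − 45):
  B = 71
  H = 68 − 45 = 23
  A = 68 + 6·71 = 494
  S = 131 − 5·71 − 4·23 − 3·494 = -1798
Policy C (A + 30, B + 44):
  B = 71 + 44 = 115
  H = 68
  A = 68 + 6·115 (+30 from intervention) = 788
  S = 131 − 5·115 − 4·68 − 3·788 = -3080
Comparing — Policy A: S=-1950, Policy B: S=-1798, Policy C: S=-3080. Highest is -1798 (Policy B).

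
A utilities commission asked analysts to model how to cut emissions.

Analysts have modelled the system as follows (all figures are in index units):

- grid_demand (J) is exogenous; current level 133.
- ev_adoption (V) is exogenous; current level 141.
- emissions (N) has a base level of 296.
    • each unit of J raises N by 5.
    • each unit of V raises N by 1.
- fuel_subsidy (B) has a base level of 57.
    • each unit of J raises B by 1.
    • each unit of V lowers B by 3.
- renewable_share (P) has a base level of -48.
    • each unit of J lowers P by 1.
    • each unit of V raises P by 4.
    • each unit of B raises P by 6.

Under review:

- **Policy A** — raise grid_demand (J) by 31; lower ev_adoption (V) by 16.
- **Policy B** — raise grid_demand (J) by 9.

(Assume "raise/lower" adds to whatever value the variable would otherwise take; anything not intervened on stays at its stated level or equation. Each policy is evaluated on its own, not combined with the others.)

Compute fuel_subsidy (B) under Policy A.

Policy A (J + 31, V − 16):
  J = 133 + 31 = 164
  V = 141 − 16 = 125
  B = 57 + 164 − 3·125 = -154

-154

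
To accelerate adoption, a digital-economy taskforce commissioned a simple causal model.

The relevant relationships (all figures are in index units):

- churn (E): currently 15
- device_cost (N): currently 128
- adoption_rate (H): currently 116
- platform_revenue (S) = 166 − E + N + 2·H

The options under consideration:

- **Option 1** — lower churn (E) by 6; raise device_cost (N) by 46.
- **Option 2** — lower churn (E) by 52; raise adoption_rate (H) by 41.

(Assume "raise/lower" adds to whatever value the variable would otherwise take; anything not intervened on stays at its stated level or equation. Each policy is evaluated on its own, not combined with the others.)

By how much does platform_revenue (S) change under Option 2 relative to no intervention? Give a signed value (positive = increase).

Baseline:
  E = 15
  N = 128
  H = 116
  S = 166 − 15 + 128 + 2·116 = 511
Option 2 (E − 52, H + 41):
  E = 15 − 52 = -37
  N = 128
  H = 116 + 41 = 157
  S = 166 − (-37) + 128 + 2·157 = 645
Change in S: 645 − 511 = 134

134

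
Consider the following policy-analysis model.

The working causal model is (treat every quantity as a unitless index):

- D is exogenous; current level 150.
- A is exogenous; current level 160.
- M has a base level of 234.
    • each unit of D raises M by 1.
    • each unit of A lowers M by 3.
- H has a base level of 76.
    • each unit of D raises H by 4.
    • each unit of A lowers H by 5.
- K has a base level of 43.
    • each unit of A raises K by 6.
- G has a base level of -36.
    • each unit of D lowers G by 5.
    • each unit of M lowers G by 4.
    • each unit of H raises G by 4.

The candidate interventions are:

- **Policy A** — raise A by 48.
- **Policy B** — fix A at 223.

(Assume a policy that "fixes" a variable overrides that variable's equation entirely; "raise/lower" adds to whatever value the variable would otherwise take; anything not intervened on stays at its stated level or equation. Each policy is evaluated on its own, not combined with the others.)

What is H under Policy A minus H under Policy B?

75

Policy A (A + 48):
  D = 150
  A = 160 + 48 = 208
  H = 76 + 4·150 − 5·208 = -364
Policy B (A := 223):
  D = 150
  A = 223
  H = 76 + 4·150 − 5·223 = -439
H: -364 − (-439) = 75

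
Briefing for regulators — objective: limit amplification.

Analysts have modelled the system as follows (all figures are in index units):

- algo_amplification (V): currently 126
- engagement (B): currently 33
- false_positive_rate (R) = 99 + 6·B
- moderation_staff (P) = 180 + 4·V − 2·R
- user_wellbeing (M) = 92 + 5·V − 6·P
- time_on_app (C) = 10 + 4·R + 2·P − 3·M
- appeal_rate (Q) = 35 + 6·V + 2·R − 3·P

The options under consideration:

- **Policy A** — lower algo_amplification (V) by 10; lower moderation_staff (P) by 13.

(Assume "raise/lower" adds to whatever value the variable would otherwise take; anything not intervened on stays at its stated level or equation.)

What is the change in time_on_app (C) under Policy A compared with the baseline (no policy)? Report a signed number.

Baseline:
  V = 126
  B = 33
  R = 99 + 6·33 = 297
  P = 180 + 4·126 − 2·297 = 90
  M = 92 + 5·126 − 6·90 = 182
  C = 10 + 4·297 + 2·90 − 3·182 = 832
Policy A (V − 10, P − 13):
  V = 126 − 10 = 116
  B = 33
  R = 99 + 6·33 = 297
  P = 180 + 4·116 − 2·297 (−13 from intervention) = 37
  M = 92 + 5·116 − 6·37 = 450
  C = 10 + 4·297 + 2·37 − 3·450 = -78
Change in C: -78 − 832 = -910

-910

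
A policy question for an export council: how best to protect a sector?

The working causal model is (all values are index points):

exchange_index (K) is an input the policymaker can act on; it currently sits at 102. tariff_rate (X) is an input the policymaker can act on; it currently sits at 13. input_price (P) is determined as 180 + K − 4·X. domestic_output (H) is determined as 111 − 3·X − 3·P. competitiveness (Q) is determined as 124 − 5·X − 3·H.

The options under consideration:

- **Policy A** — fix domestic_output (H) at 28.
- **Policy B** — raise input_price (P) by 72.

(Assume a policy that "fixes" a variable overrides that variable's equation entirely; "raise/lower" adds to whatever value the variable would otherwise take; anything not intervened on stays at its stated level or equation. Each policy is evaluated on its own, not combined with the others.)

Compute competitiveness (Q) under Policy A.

-25

Policy A (H := 28):
  K = 102
  X = 13
  P = 180 + 102 − 4·13 = 230
  H = 28
  Q = 124 − 5·13 − 3·28 = -25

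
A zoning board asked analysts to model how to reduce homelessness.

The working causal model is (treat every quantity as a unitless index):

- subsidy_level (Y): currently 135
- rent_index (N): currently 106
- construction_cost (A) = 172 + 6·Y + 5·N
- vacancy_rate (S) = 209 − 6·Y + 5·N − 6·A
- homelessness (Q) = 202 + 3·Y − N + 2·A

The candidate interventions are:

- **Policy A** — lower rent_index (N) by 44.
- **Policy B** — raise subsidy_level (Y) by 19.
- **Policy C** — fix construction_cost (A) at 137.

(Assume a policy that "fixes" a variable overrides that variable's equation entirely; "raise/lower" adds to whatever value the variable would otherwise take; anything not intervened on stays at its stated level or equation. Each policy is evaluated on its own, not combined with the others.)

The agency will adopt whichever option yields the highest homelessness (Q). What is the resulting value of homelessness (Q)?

Policy A (N − 44):
  Y = 135
  N = 106 − 44 = 62
  A = 172 + 6·135 + 5·62 = 1292
  Q = 202 + 3·135 − 62 + 2·1292 = 3129
Policy B (Y + 19):
  Y = 135 + 19 = 154
  N = 106
  A = 172 + 6·154 + 5·106 = 1626
  Q = 202 + 3·154 − 106 + 2·1626 = 3810
Policy C (A := 137):
  Y = 135
  N = 106
  A = 137
  Q = 202 + 3·135 − 106 + 2·137 = 775
Comparing — Policy A: Q=3129, Policy B: Q=3810, Policy C: Q=775. Highest is 3810 (Policy B).

3810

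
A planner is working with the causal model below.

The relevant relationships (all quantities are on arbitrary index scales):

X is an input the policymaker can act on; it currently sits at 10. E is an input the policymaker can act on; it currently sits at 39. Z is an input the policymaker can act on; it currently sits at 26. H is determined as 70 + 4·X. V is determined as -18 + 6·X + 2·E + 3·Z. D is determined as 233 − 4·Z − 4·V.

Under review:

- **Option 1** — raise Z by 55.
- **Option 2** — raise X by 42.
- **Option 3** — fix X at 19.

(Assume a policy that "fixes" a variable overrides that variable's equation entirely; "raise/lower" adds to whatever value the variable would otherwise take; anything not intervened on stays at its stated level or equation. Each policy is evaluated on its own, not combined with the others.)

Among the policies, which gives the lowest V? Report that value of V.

252

Option 1 (Z + 55):
  X = 10
  E = 39
  Z = 26 + 55 = 81
  V = -18 + 6·10 + 2·39 + 3·81 = 363
Option 2 (X + 42):
  X = 10 + 42 = 52
  E = 39
  Z = 26
  V = -18 + 6·52 + 2·39 + 3·26 = 450
Option 3 (X := 19):
  X = 19
  E = 39
  Z = 26
  V = -18 + 6·19 + 2·39 + 3·26 = 252
Comparing — Option 1: V=363, Option 2: V=450, Option 3: V=252. Lowest is 252 (Option 3).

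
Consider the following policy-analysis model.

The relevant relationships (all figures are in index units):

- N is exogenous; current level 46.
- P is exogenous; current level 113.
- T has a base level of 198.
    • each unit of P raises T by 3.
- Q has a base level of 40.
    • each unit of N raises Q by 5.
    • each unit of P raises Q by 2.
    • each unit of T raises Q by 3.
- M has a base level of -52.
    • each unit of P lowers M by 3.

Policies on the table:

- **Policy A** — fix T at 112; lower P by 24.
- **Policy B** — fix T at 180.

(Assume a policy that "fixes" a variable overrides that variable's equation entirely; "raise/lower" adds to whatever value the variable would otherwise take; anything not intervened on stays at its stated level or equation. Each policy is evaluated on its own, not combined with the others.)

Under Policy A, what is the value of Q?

Policy A (T := 112, P − 24):
  N = 46
  P = 113 − 24 = 89
  T = 112
  Q = 40 + 5·46 + 2·89 + 3·112 = 784

784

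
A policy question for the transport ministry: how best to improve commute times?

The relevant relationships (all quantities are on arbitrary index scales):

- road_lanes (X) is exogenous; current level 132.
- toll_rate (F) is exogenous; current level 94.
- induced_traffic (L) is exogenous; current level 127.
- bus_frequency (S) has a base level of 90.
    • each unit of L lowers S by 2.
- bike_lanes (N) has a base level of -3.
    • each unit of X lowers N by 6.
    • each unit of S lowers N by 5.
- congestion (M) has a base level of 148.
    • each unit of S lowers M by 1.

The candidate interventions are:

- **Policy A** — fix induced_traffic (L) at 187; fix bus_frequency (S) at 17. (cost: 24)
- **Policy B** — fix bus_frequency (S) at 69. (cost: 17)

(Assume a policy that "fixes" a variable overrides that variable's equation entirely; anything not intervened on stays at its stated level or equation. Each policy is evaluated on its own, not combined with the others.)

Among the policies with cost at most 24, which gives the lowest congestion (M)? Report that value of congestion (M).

Policy A (L := 187, S := 17):
  L = 187
  S = 17
  M = 148 − 17 = 131
Policy B (S := 69):
  L = 127
  S = 69
  M = 148 − 69 = 79
Comparing — Policy A: M=131, Policy B: M=79. Lowest is 79 (Policy B).

79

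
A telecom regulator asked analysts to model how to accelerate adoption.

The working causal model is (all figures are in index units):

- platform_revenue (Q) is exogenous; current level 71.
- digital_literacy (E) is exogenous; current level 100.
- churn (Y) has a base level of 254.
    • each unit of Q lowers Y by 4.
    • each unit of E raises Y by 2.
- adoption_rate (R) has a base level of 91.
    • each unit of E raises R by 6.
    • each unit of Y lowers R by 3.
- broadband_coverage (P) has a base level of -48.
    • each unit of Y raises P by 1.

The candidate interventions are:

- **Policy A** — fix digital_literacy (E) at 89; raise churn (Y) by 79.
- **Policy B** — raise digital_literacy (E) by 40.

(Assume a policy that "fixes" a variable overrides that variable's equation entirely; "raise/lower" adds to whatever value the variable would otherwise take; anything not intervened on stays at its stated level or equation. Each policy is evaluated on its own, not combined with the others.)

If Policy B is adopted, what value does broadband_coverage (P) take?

Policy B (E + 40):
  Q = 71
  E = 100 + 40 = 140
  Y = 254 − 4·71 + 2·140 = 250
  P = -48 + 250 = 202

202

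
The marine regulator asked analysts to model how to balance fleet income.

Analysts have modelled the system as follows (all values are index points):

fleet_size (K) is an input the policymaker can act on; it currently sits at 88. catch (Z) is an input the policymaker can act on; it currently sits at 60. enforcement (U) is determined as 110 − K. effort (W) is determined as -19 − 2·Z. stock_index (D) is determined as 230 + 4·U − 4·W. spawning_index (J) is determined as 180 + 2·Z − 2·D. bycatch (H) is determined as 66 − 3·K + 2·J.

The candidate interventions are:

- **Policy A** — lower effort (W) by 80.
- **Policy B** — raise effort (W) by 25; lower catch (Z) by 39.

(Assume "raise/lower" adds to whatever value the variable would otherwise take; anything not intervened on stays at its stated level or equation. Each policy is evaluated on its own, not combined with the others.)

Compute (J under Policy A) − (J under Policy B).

Policy A (W − 80):
  K = 88
  Z = 60
  U = 110 − 88 = 22
  W = -19 − 2·60 (−80 from intervention) = -219
  D = 230 + 4·22 − 4·(-219) = 1194
  J = 180 + 2·60 − 2·1194 = -2088
Policy B (W + 25, Z − 39):
  K = 88
  Z = 60 − 39 = 21
  U = 110 − 88 = 22
  W = -19 − 2·21 (+25 from intervention) = -36
  D = 230 + 4·22 − 4·(-36) = 462
  J = 180 + 2·21 − 2·462 = -702
J: -2088 − (-702) = -1386

-1386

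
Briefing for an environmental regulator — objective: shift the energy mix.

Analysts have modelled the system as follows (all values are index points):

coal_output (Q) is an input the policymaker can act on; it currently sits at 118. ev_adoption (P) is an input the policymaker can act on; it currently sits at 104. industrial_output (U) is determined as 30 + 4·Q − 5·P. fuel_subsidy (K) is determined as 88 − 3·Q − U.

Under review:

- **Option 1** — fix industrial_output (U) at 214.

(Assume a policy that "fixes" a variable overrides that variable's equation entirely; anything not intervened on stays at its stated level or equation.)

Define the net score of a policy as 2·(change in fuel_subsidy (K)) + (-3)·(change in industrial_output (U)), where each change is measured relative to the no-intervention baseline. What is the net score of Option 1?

-1160

Baseline:
  Q = 118
  P = 104
  U = 30 + 4·118 − 5·104 = -18
  K = 88 − 3·118 − (-18) = -248
Option 1 (U := 214):
  Q = 118
  P = 104
  U = 214
  K = 88 − 3·118 − 214 = -480
ΔK = -480 − (-248) = -232; ΔU = 214 − (-18) = 232
Score = 2·(-232) + (-3)·232 = -1160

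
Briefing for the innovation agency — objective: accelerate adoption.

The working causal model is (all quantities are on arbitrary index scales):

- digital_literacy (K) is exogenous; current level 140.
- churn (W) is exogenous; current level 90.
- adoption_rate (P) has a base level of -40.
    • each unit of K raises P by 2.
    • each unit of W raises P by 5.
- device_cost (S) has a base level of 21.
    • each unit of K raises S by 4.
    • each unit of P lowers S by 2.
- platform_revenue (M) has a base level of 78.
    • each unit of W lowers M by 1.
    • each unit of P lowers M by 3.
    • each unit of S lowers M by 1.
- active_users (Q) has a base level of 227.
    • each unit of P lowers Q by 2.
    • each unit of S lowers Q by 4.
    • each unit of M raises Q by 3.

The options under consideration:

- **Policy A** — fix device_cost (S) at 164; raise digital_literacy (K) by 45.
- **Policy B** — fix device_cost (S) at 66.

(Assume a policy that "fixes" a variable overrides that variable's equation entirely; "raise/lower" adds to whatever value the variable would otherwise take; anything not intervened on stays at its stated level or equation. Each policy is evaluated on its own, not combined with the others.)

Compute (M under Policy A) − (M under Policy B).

-368

Policy A (S := 164, K + 45):
  K = 140 + 45 = 185
  W = 90
  P = -40 + 2·185 + 5·90 = 780
  S = 164
  M = 78 − 90 − 3·780 − 164 = -2516
Policy B (S := 66):
  K = 140
  W = 90
  P = -40 + 2·140 + 5·90 = 690
  S = 66
  M = 78 − 90 − 3·690 − 66 = -2148
M: -2516 − (-2148) = -368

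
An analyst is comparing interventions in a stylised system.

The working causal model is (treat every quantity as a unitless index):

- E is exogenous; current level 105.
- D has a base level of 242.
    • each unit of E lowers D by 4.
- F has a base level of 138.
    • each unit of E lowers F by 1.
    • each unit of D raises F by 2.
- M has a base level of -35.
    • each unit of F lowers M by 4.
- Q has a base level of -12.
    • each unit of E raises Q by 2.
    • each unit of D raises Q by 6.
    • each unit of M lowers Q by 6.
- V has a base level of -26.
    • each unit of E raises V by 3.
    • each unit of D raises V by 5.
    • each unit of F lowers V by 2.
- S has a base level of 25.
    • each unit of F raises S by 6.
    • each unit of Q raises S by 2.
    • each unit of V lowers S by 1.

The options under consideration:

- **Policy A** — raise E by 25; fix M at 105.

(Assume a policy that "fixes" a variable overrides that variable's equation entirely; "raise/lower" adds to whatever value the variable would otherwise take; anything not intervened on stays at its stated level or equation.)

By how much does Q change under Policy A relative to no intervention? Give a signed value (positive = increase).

Baseline:
  E = 105
  D = 242 − 4·105 = -178
  F = 138 − 105 + 2·(-178) = -323
  M = -35 − 4·(-323) = 1257
  Q = -12 + 2·105 + 6·(-178) − 6·1257 = -8412
Policy A (E + 25, M := 105):
  E = 105 + 25 = 130
  D = 242 − 4·130 = -278
  F = 138 − 130 + 2·(-278) = -548
  M = 105
  Q = -12 + 2·130 + 6·(-278) − 6·105 = -2050
Change in Q: -2050 − (-8412) = 6362

6362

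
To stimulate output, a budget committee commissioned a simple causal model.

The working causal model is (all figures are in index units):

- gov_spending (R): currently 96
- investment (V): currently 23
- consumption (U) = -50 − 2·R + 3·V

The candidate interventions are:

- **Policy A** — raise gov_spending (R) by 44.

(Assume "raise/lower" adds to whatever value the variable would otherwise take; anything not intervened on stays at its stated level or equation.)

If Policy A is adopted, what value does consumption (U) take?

-261

Policy A (R + 44):
  R = 96 + 44 = 140
  V = 23
  U = -50 − 2·140 + 3·23 = -261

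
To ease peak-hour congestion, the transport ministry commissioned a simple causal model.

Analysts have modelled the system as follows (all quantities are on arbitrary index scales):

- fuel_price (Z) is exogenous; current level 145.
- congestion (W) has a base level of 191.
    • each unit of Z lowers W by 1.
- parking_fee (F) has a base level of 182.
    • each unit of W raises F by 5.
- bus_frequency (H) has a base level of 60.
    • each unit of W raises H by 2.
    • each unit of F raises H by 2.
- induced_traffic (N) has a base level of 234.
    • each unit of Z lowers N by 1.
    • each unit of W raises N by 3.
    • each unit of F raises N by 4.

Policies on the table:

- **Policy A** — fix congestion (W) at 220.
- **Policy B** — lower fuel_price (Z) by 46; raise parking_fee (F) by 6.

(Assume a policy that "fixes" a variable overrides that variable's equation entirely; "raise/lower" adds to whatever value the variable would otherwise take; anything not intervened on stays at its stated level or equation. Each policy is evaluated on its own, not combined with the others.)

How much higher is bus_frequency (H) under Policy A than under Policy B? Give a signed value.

1524

Policy A (W := 220):
  Z = 145
  W = 220
  F = 182 + 5·220 = 1282
  H = 60 + 2·220 + 2·1282 = 3064
Policy B (Z − 46, F + 6):
  Z = 145 − 46 = 99
  W = 191 − 99 = 92
  F = 182 + 5·92 (+6 from intervention) = 648
  H = 60 + 2·92 + 2·648 = 1540
H: 3064 − 1540 = 1524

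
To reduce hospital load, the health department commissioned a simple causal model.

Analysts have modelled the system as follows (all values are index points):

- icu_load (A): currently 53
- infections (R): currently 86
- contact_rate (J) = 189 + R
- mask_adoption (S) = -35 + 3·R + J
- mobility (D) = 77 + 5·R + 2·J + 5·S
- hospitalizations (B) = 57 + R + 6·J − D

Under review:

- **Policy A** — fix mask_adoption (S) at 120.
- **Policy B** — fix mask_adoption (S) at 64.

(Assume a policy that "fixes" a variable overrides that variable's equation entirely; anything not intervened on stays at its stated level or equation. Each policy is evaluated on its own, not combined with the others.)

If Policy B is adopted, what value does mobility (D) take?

Policy B (S := 64):
  R = 86
  J = 189 + 86 = 275
  S = 64
  D = 77 + 5·86 + 2·275 + 5·64 = 1377

1377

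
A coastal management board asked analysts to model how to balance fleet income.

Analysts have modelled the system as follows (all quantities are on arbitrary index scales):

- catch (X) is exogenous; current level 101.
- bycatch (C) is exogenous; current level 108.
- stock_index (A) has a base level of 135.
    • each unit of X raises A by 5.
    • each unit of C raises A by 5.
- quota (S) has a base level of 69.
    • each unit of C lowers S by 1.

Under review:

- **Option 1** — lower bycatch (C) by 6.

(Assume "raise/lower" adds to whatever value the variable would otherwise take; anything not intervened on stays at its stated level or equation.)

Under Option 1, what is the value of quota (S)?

Option 1 (C − 6):
  C = 108 − 6 = 102
  S = 69 − 102 = -33

-33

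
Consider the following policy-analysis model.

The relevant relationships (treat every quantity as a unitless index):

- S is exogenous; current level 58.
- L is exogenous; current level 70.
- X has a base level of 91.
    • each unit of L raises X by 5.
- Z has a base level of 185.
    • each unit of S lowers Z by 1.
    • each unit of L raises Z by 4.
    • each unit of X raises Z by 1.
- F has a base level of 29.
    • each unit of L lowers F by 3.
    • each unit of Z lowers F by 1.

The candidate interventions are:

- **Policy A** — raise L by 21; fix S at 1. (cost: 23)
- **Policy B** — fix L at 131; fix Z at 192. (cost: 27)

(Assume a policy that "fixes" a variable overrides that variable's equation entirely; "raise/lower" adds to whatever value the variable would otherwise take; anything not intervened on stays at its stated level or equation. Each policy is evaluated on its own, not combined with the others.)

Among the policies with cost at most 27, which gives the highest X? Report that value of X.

Policy A (L + 21, S := 1):
  L = 70 + 21 = 91
  X = 91 + 5·91 = 546
Policy B (L := 131, Z := 192):
  L = 131
  X = 91 + 5·131 = 746
Comparing — Policy A: X=546, Policy B: X=746. Highest is 746 (Policy B).

746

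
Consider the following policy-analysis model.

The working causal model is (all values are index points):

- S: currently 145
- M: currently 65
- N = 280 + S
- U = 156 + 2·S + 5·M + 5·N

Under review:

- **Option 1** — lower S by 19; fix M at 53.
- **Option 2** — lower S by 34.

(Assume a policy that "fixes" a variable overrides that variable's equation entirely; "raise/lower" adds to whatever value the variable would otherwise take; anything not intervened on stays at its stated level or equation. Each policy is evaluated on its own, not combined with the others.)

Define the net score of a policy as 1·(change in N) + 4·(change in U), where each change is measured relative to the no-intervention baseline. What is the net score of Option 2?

-986

Baseline:
  S = 145
  M = 65
  N = 280 + 145 = 425
  U = 156 + 2·145 + 5·65 + 5·425 = 2896
Option 2 (S − 34):
  S = 145 − 34 = 111
  M = 65
  N = 280 + 111 = 391
  U = 156 + 2·111 + 5·65 + 5·391 = 2658
ΔN = 391 − 425 = -34; ΔU = 2658 − 2896 = -238
Score = 1·(-34) + 4·(-238) = -986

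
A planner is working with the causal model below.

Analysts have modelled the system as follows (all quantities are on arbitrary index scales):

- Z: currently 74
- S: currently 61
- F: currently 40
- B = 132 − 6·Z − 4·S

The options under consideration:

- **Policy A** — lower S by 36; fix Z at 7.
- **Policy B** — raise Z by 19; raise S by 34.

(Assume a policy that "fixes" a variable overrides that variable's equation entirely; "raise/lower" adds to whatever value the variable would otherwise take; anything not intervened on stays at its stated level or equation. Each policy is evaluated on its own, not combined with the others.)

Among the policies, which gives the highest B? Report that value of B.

-10

Policy A (S − 36, Z := 7):
  Z = 7
  S = 61 − 36 = 25
  B = 132 − 6·7 − 4·25 = -10
Policy B (Z + 19, S + 34):
  Z = 74 + 19 = 93
  S = 61 + 34 = 95
  B = 132 − 6·93 − 4·95 = -806
Comparing — Policy A: B=-10, Policy B: B=-806. Highest is -10 (Policy A).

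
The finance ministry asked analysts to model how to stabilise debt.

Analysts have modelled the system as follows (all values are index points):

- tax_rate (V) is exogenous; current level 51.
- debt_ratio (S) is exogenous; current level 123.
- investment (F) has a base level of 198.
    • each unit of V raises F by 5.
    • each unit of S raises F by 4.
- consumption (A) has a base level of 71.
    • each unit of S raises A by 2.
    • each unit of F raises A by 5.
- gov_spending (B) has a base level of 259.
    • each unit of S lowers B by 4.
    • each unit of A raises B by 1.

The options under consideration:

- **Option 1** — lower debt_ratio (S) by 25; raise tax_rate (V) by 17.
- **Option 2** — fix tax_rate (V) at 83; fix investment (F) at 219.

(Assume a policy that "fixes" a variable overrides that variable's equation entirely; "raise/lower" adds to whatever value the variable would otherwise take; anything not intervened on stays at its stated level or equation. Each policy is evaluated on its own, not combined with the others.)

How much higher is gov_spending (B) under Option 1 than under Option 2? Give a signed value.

3605

Option 1 (S − 25, V + 17):
  V = 51 + 17 = 68
  S = 123 − 25 = 98
  F = 198 + 5·68 + 4·98 = 930
  A = 71 + 2·98 + 5·930 = 4917
  B = 259 − 4·98 + 4917 = 4784
Option 2 (V := 83, F := 219):
  V = 83
  S = 123
  F = 219
  A = 71 + 2·123 + 5·219 = 1412
  B = 259 − 4·123 + 1412 = 1179
B: 4784 − 1179 = 3605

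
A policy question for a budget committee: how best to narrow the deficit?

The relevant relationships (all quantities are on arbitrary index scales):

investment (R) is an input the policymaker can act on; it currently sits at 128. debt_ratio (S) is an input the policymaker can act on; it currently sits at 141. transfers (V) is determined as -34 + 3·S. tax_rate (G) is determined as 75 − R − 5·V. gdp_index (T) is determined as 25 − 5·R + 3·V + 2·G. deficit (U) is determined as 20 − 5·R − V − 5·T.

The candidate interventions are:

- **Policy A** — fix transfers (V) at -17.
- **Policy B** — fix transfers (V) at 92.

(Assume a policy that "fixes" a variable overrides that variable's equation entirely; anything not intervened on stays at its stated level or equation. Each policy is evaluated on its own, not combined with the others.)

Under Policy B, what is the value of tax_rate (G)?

-513

Policy B (V := 92):
  R = 128
  S = 141
  V = 92
  G = 75 − 128 − 5·92 = -513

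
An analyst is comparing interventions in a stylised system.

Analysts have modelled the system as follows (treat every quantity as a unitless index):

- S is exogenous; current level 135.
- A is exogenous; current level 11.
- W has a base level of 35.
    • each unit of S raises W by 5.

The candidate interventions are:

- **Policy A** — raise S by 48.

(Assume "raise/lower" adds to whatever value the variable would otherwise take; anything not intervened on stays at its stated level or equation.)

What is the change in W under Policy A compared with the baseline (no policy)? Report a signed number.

Baseline:
  S = 135
  W = 35 + 5·135 = 710
Policy A (S + 48):
  S = 135 + 48 = 183
  W = 35 + 5·183 = 950
Change in W: 950 − 710 = 240

240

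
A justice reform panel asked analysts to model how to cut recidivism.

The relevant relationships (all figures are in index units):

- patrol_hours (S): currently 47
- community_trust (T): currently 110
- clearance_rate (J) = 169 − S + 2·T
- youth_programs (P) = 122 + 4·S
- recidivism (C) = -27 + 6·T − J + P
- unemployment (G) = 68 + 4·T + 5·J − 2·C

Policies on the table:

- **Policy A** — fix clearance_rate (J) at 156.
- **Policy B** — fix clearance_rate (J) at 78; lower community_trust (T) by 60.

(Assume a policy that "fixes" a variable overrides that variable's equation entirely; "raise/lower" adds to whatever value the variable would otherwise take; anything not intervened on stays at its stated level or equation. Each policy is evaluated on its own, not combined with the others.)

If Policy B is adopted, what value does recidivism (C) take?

Policy B (J := 78, T − 60):
  S = 47
  T = 110 − 60 = 50
  J = 78
  P = 122 + 4·47 = 310
  C = -27 + 6·50 − 78 + 310 = 505

505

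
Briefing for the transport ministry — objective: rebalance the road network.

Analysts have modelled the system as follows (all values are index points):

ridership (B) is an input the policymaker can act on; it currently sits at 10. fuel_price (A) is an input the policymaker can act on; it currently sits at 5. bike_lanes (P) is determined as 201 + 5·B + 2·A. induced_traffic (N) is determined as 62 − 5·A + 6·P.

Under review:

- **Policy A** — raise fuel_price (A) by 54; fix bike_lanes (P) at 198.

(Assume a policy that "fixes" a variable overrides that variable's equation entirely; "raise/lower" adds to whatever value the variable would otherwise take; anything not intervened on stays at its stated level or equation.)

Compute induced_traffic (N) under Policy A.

955

Policy A (A + 54, P := 198):
  B = 10
  A = 5 + 54 = 59
  P = 198
  N = 62 − 5·59 + 6·198 = 955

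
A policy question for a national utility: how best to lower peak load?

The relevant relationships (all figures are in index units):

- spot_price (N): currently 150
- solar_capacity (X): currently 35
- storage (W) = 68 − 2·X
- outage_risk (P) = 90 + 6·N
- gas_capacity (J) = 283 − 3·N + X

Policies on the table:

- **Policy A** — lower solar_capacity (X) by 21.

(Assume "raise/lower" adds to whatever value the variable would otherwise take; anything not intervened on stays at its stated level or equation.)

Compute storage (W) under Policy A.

Policy A (X − 21):
  X = 35 − 21 = 14
  W = 68 − 2·14 = 40

40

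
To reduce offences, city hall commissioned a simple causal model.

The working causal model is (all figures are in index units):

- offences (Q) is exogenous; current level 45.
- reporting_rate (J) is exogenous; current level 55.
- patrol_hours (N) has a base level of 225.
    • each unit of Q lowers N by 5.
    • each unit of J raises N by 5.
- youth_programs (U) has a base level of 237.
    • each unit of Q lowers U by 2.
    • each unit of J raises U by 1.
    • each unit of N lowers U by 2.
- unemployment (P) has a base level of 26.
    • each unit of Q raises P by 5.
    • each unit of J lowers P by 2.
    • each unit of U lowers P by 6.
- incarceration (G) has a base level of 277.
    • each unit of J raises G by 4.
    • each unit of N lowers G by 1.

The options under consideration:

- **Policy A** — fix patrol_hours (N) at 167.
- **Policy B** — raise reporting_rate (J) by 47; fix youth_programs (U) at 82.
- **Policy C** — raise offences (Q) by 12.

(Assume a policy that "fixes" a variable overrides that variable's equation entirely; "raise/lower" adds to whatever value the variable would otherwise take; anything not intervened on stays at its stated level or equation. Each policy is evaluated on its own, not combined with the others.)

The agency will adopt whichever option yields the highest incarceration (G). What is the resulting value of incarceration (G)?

Policy A (N := 167):
  Q = 45
  J = 55
  N = 167
  G = 277 + 4·55 − 167 = 330
Policy B (J + 47, U := 82):
  Q = 45
  J = 55 + 47 = 102
  N = 225 − 5·45 + 5·102 = 510
  G = 277 + 4·102 − 510 = 175
Policy C (Q + 12):
  Q = 45 + 12 = 57
  J = 55
  N = 225 − 5·57 + 5·55 = 215
  G = 277 + 4·55 − 215 = 282
Comparing — Policy A: G=330, Policy B: G=175, Policy C: G=282. Highest is 330 (Policy A).

330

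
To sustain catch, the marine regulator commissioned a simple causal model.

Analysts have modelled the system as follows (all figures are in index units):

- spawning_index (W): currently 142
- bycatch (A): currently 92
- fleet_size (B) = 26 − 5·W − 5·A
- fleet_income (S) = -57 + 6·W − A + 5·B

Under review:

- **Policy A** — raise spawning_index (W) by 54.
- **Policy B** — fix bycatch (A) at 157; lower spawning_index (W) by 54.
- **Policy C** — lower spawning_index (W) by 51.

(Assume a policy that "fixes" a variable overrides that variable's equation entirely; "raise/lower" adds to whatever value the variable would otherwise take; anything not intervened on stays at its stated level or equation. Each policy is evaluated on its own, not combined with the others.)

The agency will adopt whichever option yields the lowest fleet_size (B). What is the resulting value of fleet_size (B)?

-1414

Policy A (W + 54):
  W = 142 + 54 = 196
  A = 92
  B = 26 − 5·196 − 5·92 = -1414
Policy B (A := 157, W − 54):
  W = 142 − 54 = 88
  A = 157
  B = 26 − 5·88 − 5·157 = -1199
Policy C (W − 51):
  W = 142 − 51 = 91
  A = 92
  B = 26 − 5·91 − 5·92 = -889
Comparing — Policy A: B=-1414, Policy B: B=-1199, Policy C: B=-889. Lowest is -1414 (Policy A).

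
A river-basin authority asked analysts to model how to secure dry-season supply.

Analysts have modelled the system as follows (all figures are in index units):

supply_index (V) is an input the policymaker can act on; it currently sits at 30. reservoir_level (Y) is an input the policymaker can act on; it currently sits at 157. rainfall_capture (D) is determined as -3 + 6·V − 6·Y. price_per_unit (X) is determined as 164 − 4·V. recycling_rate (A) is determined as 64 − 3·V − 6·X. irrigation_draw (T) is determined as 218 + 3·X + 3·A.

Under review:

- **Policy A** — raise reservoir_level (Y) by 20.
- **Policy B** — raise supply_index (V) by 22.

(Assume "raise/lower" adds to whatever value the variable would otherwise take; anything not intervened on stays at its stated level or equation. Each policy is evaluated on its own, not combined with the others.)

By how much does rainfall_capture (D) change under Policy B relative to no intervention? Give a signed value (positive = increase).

132

Baseline:
  V = 30
  Y = 157
  D = -3 + 6·30 − 6·157 = -765
Policy B (V + 22):
  V = 30 + 22 = 52
  Y = 157
  D = -3 + 6·52 − 6·157 = -633
Change in D: -633 − (-765) = 132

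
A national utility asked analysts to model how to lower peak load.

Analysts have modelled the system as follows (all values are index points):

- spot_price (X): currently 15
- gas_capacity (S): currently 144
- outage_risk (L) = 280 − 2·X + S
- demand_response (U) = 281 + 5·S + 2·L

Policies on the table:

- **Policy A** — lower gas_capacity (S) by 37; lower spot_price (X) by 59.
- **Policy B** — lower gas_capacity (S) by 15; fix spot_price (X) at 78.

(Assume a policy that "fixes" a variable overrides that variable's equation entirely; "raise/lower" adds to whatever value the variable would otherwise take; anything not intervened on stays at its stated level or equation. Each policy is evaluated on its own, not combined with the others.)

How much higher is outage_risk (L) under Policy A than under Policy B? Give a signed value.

Policy A (S − 37, X − 59):
  X = 15 − 59 = -44
  S = 144 − 37 = 107
  L = 280 − 2·(-44) + 107 = 475
Policy B (S − 15, X := 78):
  X = 78
  S = 144 − 15 = 129
  L = 280 − 2·78 + 129 = 253
L: 475 − 253 = 222

222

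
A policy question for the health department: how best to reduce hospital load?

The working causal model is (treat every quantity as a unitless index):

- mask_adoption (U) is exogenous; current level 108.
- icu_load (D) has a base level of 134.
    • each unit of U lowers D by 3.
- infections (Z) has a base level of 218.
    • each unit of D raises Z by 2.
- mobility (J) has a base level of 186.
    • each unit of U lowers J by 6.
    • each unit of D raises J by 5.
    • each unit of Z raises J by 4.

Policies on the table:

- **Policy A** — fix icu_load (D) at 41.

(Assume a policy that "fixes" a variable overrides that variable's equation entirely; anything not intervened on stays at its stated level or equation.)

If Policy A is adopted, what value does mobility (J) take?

943

Policy A (D := 41):
  U = 108
  D = 41
  Z = 218 + 2·41 = 300
  J = 186 − 6·108 + 5·41 + 4·300 = 943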